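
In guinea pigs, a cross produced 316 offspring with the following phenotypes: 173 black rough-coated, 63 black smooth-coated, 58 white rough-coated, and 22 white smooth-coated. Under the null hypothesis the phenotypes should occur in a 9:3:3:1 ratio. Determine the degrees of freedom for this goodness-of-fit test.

A goodness-of-fit test with 4 phenotype classes has df = 4 − 1 = 3.

3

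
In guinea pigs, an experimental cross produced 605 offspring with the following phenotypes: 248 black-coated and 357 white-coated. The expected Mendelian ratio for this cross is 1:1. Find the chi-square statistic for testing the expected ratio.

Expected counts for N = 605 under a 1:1 ratio (total parts = 2):
  black-coated: 605 × 1/2 = 302.5
  white-coated: 605 × 1/2 = 302.5
χ² = Σ (O − E)² / E
  black-coated: (248 − 302.5)² / 302.5 = 9.8190
  white-coated: (357 − 302.5)² / 302.5 = 9.8190
χ² = 9.8190 + 9.8190 = 19.638

19.638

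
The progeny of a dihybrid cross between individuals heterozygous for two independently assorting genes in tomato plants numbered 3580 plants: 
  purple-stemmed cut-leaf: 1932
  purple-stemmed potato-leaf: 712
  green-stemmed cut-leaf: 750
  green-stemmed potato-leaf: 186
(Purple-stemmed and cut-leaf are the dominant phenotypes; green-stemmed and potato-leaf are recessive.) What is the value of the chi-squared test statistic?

A dihybrid F₂ with independent assortment and complete dominance at both loci gives a 9:3:3:1 phenotypic ratio.
Expected counts for N = 3580 under a 9:3:3:1 ratio (total parts = 16):
  purple-stemmed cut-leaf: 3580 × 9/16 = 2013.75
  purple-stemmed potato-leaf: 3580 × 3/16 = 671.25
  green-stemmed cut-leaf: 3580 × 3/16 = 671.25
  green-stemmed potato-leaf: 3580 × 1/16 = 223.75
χ² = Σ (O − E)² / E
  purple-stemmed cut-leaf: (1932 − 2013.75)² / 2013.75 = 3.3187
  purple-stemmed potato-leaf: (712 − 671.25)² / 671.25 = 2.4738
  green-stemmed cut-leaf: (750 − 671.25)² / 671.25 = 9.2388
  green-stemmed potato-leaf: (186 − 223.75)² / 223.75 = 6.3690
χ² = 3.3187 + 2.4738 + 9.2388 + 6.3690 = 21.4003 ≈ 21.400

21.400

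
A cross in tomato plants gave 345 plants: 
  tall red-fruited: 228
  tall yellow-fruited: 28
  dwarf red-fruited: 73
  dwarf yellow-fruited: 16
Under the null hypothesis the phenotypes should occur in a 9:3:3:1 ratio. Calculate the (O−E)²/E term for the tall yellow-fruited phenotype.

20.807

The 9:3:3:1 ratio has 16 parts, so with N = 345 the expected counts are:
  tall red-fruited: 345 × 9/16 = 194.0625
  tall yellow-fruited: 345 × 3/16 = 64.6875
  dwarf red-fruited: 345 × 3/16 = 64.6875
  dwarf yellow-fruited: 345 × 1/16 = 21.5625
Contribution of tall yellow-fruited: (28 − 64.6875)² / 64.6875 = 20.8073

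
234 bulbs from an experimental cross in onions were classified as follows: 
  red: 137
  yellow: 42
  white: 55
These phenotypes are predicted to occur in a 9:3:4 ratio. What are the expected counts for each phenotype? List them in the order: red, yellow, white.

131.625, 43.875, 58.5

Total ratio parts = 16. Expected numbers out of 234:
  red: 234 × 9/16 = 131.625
  yellow: 234 × 3/16 = 43.875
  white: 234 × 4/16 = 58.5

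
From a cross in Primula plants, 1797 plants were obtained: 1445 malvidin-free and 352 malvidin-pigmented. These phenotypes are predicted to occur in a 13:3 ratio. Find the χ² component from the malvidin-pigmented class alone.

0.673

The 13:3 ratio has 16 parts, so with N = 1797 the expected counts are:
  malvidin-free: 1797 × 13/16 = 1460.0625
  malvidin-pigmented: 1797 × 3/16 = 336.9375
Contribution of malvidin-pigmented: (352 − 336.9375)² / 336.9375 = 0.6734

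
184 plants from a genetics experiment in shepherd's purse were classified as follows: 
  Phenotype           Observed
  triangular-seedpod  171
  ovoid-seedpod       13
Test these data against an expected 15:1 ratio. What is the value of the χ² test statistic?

The 15:1 ratio has 16 parts, so with N = 184 the expected counts are:
  triangular-seedpod: 184 × 15/16 = 172.5
  ovoid-seedpod: 184 × 1/16 = 11.5
χ² = Σ (O − E)² / E
  triangular-seedpod: (171 − 172.5)² / 172.5 = 0.0130
  ovoid-seedpod: (13 − 11.5)² / 11.5 = 0.1957
χ² = 0.0130 + 0.1957 = 0.2087 ≈ 0.209

0.209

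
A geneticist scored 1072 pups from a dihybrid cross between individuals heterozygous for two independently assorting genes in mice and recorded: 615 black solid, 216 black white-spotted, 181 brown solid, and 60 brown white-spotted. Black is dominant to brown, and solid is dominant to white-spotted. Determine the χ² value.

4.080

A dihybrid F₂ with independent assortment and complete dominance at both loci gives a 9:3:3:1 phenotypic ratio.
Total ratio parts = 16. Expected numbers out of 1072:
  black solid: 1072 × 9/16 = 603
  black white-spotted: 1072 × 3/16 = 201
  brown solid: 1072 × 3/16 = 201
  brown white-spotted: 1072 × 1/16 = 67
χ² = Σ (O − E)² / E
  black solid: (615 − 603)² / 603 = 0.2388
  black white-spotted: (216 − 201)² / 201 = 1.1194
  brown solid: (181 − 201)² / 201 = 1.9900
  brown white-spotted: (60 − 67)² / 67 = 0.7313
χ² = 0.2388 + 1.1194 + 1.9900 + 0.7313 = 4.0795 ≈ 4.080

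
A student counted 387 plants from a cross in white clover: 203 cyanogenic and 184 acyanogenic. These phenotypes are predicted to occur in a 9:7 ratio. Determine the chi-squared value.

Under the 9:7 hypothesis (Σ ratio = 16, N = 387):
  cyanogenic: 387 × 9/16 = 217.6875
  acyanogenic: 387 × 7/16 = 169.3125
χ² = Σ (O − E)² / E
  cyanogenic: (203 − 217.6875)² / 217.6875 = 0.9910
  acyanogenic: (184 − 169.3125)² / 169.3125 = 1.2741
χ² = 0.9910 + 1.2741 = 2.2651 ≈ 2.265

2.265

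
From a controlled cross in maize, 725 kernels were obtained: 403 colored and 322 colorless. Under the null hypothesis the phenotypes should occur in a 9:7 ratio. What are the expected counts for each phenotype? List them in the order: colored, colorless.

407.8125, 317.1875

The 9:7 ratio has 16 parts, so with N = 725 the expected counts are:
  colored: 725 × 9/16 = 407.8125
  colorless: 725 × 7/16 = 317.1875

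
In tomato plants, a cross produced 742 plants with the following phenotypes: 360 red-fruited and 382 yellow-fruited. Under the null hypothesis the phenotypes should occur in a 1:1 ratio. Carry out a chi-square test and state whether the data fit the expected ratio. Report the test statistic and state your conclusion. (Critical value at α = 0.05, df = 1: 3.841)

0.652; consistent

Under the 1:1 hypothesis (Σ ratio = 2, N = 742):
  red-fruited: 742 × 1/2 = 371
  yellow-fruited: 742 × 1/2 = 371
χ² = Σ (O − E)² / E
  red-fruited: (360 − 371)² / 371 = 0.3261
  yellow-fruited: (382 − 371)² / 371 = 0.3261
χ² = 0.3261 + 0.3261 = 0.6522 ≈ 0.652
Degrees of freedom = 2 − 1 = 1; critical value at α = 0.05 is 3.841.
Since 0.652 < 3.841, we fail to reject the null hypothesis — the data are consistent with the 1:1 ratio.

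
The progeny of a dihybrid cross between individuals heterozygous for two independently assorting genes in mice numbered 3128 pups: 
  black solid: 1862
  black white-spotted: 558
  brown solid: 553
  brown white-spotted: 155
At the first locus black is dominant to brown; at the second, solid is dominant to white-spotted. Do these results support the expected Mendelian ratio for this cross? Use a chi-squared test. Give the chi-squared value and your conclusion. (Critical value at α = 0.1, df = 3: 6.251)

A dihybrid F₂ with independent assortment and complete dominance at both loci gives a 9:3:3:1 phenotypic ratio.
The 9:3:3:1 ratio has 16 parts, so with N = 3128 the expected counts are:
  black solid: 3128 × 9/16 = 1759.5
  black white-spotted: 3128 × 3/16 = 586.5
  brown solid: 3128 × 3/16 = 586.5
  brown white-spotted: 3128 × 1/16 = 195.5
χ² = Σ (O − E)² / E
  black solid: (1862 − 1759.5)² / 1759.5 = 5.9712
  black white-spotted: (558 − 586.5)² / 586.5 = 1.3849
  brown solid: (553 − 586.5)² / 586.5 = 1.9135
  brown white-spotted: (155 − 195.5)² / 195.5 = 8.3900
χ² = 5.9712 + 1.3849 + 1.9135 + 8.3900 = 17.6596 ≈ 17.660
Degrees of freedom = 4 − 1 = 3; critical value at α = 0.1 is 6.251.
Since 17.660 > 6.251, we reject the null hypothesis — the data do not fit the 9:3:3:1 ratio.

17.660; not consistent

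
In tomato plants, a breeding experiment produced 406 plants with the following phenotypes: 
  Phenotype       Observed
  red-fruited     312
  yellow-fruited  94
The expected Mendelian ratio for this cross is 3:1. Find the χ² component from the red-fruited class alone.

Total ratio parts = 4. Expected numbers out of 406:
  red-fruited: 406 × 3/4 = 304.5
  yellow-fruited: 406 × 1/4 = 101.5
Contribution of red-fruited: (312 − 304.5)² / 304.5 = 0.1847

0.185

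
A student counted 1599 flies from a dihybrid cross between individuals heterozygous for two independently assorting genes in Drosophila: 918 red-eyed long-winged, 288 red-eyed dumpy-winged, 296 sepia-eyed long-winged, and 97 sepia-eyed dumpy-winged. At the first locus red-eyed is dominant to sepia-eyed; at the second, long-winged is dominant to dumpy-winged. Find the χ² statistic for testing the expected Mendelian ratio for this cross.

A dihybrid F₂ with independent assortment and complete dominance at both loci gives a 9:3:3:1 phenotypic ratio.
The 9:3:3:1 ratio has 16 parts, so with N = 1599 the expected counts are:
  red-eyed long-winged: 1599 × 9/16 = 899.4375
  red-eyed dumpy-winged: 1599 × 3/16 = 299.8125
  sepia-eyed long-winged: 1599 × 3/16 = 299.8125
  sepia-eyed dumpy-winged: 1599 × 1/16 = 99.9375
χ² = Σ (O − E)² / E
  red-eyed long-winged: (918 − 899.4375)² / 899.4375 = 0.3831
  red-eyed dumpy-winged: (288 − 299.8125)² / 299.8125 = 0.4654
  sepia-eyed long-winged: (296 − 299.8125)² / 299.8125 = 0.0485
  sepia-eyed dumpy-winged: (97 − 99.9375)² / 99.9375 = 0.0863
χ² = 0.3831 + 0.4654 + 0.0485 + 0.0863 = 0.9833 ≈ 0.983

0.983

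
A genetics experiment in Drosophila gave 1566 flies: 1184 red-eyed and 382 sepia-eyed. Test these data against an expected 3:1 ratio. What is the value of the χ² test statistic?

Total ratio parts = 4. Expected numbers out of 1566:
  red-eyed: 1566 × 3/4 = 1174.5
  sepia-eyed: 1566 × 1/4 = 391.5
χ² = Σ (O − E)² / E
  red-eyed: (1184 − 1174.5)² / 1174.5 = 0.0768
  sepia-eyed: (382 − 391.5)² / 391.5 = 0.2305
χ² = 0.0768 + 0.2305 = 0.3073 ≈ 0.307

0.307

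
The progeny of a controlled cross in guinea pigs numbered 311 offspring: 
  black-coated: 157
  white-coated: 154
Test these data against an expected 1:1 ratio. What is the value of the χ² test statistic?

0.029

Under the 1:1 hypothesis (Σ ratio = 2, N = 311):
  black-coated: 311 × 1/2 = 155.5
  white-coated: 311 × 1/2 = 155.5
χ² = Σ (O − E)² / E
  black-coated: (157 − 155.5)² / 155.5 = 0.0145
  white-coated: (154 − 155.5)² / 155.5 = 0.0145
χ² = 0.0145 + 0.0145 = 0.029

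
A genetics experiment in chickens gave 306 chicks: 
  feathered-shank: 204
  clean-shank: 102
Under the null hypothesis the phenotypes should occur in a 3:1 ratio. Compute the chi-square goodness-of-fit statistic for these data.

11.333

Under the 3:1 hypothesis (Σ ratio = 4, N = 306):
  feathered-shank: 306 × 3/4 = 229.5
  clean-shank: 306 × 1/4 = 76.5
χ² = Σ (O − E)² / E
  feathered-shank: (204 − 229.5)² / 229.5 = 2.8333
  clean-shank: (102 − 76.5)² / 76.5 = 8.5000
χ² = 2.8333 + 8.5000 = 11.3333 ≈ 11.333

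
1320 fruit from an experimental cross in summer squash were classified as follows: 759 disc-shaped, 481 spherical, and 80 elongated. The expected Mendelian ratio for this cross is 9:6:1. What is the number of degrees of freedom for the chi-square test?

2

A goodness-of-fit test with 3 phenotype classes has df = 3 − 1 = 2.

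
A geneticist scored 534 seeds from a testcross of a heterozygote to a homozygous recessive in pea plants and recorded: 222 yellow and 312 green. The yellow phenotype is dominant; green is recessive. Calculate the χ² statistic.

15.169

A testcross of a heterozygote (Aa × aa) gives a 1:1 phenotypic ratio.
Expected counts for N = 534 under a 1:1 ratio (total parts = 2):
  yellow: 534 × 1/2 = 267
  green: 534 × 1/2 = 267
χ² = Σ (O − E)² / E
  yellow: (222 − 267)² / 267 = 7.5843
  green: (312 − 267)² / 267 = 7.5843
χ² = 7.5843 + 7.5843 = 15.1686 ≈ 15.169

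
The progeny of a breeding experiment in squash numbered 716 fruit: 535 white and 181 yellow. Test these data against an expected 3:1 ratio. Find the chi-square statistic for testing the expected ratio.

0.030

Under the 3:1 hypothesis (Σ ratio = 4, N = 716):
  white: 716 × 3/4 = 537
  yellow: 716 × 1/4 = 179
χ² = Σ (O − E)² / E
  white: (535 − 537)² / 537 = 0.0074
  yellow: (181 − 179)² / 179 = 0.0223
χ² = 0.0074 + 0.0223 = 0.0297 ≈ 0.030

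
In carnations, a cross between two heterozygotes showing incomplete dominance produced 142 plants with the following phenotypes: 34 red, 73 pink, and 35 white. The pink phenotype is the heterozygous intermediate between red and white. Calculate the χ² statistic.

0.127

With incomplete dominance, a heterozygote × heterozygote cross gives a 1:2:1 phenotypic ratio.
Total ratio parts = 4. Expected numbers out of 142:
  red: 142 × 1/4 = 35.5
  pink: 142 × 2/4 = 71
  white: 142 × 1/4 = 35.5
χ² = Σ (O − E)² / E
  red: (34 − 35.5)² / 35.5 = 0.0634
  pink: (73 − 71)² / 71 = 0.0563
  white: (35 − 35.5)² / 35.5 = 0.0070
χ² = 0.0634 + 0.0563 + 0.0070 = 0.1267 ≈ 0.127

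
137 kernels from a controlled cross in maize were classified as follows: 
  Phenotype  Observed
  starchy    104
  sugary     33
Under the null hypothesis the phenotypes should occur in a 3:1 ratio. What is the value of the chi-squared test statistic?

0.061

Expected counts for N = 137 under a 3:1 ratio (total parts = 4):
  starchy: 137 × 3/4 = 102.75
  sugary: 137 × 1/4 = 34.25
χ² = Σ (O − E)² / E
  starchy: (104 − 102.75)² / 102.75 = 0.0152
  sugary: (33 − 34.25)² / 34.25 = 0.0456
χ² = 0.0152 + 0.0456 = 0.0608 ≈ 0.061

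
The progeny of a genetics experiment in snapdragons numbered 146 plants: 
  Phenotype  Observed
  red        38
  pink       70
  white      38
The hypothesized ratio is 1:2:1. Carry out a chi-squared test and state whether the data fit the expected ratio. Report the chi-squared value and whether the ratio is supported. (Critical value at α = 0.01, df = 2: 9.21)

0.247; consistent

Expected counts for N = 146 under a 1:2:1 ratio (total parts = 4):
  red: 146 × 1/4 = 36.5
  pink: 146 × 2/4 = 73
  white: 146 × 1/4 = 36.5
χ² = Σ (O − E)² / E
  red: (38 − 36.5)² / 36.5 = 0.0616
  pink: (70 − 73)² / 73 = 0.1233
  white: (38 − 36.5)² / 36.5 = 0.0616
χ² = 0.0616 + 0.1233 + 0.0616 = 0.2465 ≈ 0.247
Degrees of freedom = 3 − 1 = 2; critical value at α = 0.01 is 9.21.
Since 0.247 < 9.21, we fail to reject the null hypothesis — the data are consistent with the 1:2:1 ratio.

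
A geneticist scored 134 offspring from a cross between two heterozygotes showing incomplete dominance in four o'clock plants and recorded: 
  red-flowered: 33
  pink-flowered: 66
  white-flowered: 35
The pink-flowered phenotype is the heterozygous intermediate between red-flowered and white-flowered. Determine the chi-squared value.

0.090

With incomplete dominance, a heterozygote × heterozygote cross gives a 1:2:1 phenotypic ratio.
Expected counts for N = 134 under a 1:2:1 ratio (total parts = 4):
  red-flowered: 134 × 1/4 = 33.5
  pink-flowered: 134 × 2/4 = 67
  white-flowered: 134 × 1/4 = 33.5
χ² = Σ (O − E)² / E
  red-flowered: (33 − 33.5)² / 33.5 = 0.0075
  pink-flowered: (66 − 67)² / 67 = 0.0149
  white-flowered: (35 − 33.5)² / 33.5 = 0.0672
χ² = 0.0075 + 0.0149 + 0.0672 = 0.0896 ≈ 0.090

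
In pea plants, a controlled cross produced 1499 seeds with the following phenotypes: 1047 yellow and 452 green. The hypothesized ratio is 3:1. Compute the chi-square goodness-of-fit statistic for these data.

21.232

Under the 3:1 hypothesis (Σ ratio = 4, N = 1499):
  yellow: 1499 × 3/4 = 1124.25
  green: 1499 × 1/4 = 374.75
χ² = Σ (O − E)² / E
  yellow: (1047 − 1124.25)² / 1124.25 = 5.3080
  green: (452 − 374.75)² / 374.75 = 15.9241
χ² = 5.3080 + 15.9241 = 21.2321 ≈ 21.232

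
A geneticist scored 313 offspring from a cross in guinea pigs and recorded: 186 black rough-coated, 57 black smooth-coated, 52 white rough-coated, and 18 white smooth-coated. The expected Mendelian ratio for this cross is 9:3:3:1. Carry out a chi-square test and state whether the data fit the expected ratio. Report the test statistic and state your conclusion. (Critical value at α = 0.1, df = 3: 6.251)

Expected counts for N = 313 under a 9:3:3:1 ratio (total parts = 16):
  black rough-coated: 313 × 9/16 = 176.0625
  black smooth-coated: 313 × 3/16 = 58.6875
  white rough-coated: 313 × 3/16 = 58.6875
  white smooth-coated: 313 × 1/16 = 19.5625
χ² = Σ (O − E)² / E
  black rough-coated: (186 − 176.0625)² / 176.0625 = 0.5609
  black smooth-coated: (57 − 58.6875)² / 58.6875 = 0.0485
  white rough-coated: (52 − 58.6875)² / 58.6875 = 0.7620
  white smooth-coated: (18 − 19.5625)² / 19.5625 = 0.1248
χ² = 0.5609 + 0.0485 + 0.7620 + 0.1248 = 1.4962 ≈ 1.496
Degrees of freedom = 4 − 1 = 3; critical value at α = 0.1 is 6.251.
Since 1.496 < 6.251, we fail to reject the null hypothesis — the data are consistent with the 9:3:3:1 ratio.

1.496; consistent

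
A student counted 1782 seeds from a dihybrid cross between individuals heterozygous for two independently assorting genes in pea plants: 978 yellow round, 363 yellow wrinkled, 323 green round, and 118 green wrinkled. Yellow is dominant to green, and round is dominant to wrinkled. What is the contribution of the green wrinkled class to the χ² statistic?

A dihybrid F₂ with independent assortment and complete dominance at both loci gives a 9:3:3:1 phenotypic ratio.
Total ratio parts = 16. Expected numbers out of 1782:
  yellow round: 1782 × 9/16 = 1002.375
  yellow wrinkled: 1782 × 3/16 = 334.125
  green round: 1782 × 3/16 = 334.125
  green wrinkled: 1782 × 1/16 = 111.375
Contribution of green wrinkled: (118 − 111.375)² / 111.375 = 0.3941

0.394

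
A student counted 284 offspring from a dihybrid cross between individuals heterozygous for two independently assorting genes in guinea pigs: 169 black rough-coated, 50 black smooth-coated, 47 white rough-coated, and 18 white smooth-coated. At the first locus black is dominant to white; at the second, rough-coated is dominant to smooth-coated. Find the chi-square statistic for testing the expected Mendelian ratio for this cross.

A dihybrid F₂ with independent assortment and complete dominance at both loci gives a 9:3:3:1 phenotypic ratio.
Under the 9:3:3:1 hypothesis (Σ ratio = 16, N = 284):
  black rough-coated: 284 × 9/16 = 159.75
  black smooth-coated: 284 × 3/16 = 53.25
  white rough-coated: 284 × 3/16 = 53.25
  white smooth-coated: 284 × 1/16 = 17.75
χ² = Σ (O − E)² / E
  black rough-coated: (169 − 159.75)² / 159.75 = 0.5356
  black smooth-coated: (50 − 53.25)² / 53.25 = 0.1984
  white rough-coated: (47 − 53.25)² / 53.25 = 0.7336
  white smooth-coated: (18 − 17.75)² / 17.75 = 0.0035
χ² = 0.5356 + 0.1984 + 0.7336 + 0.0035 = 1.4711 ≈ 1.471

1.471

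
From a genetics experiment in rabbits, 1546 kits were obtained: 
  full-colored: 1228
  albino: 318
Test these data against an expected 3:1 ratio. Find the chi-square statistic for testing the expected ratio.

Expected counts for N = 1546 under a 3:1 ratio (total parts = 4):
  full-colored: 1546 × 3/4 = 1159.5
  albino: 1546 × 1/4 = 386.5
χ² = Σ (O − E)² / E
  full-colored: (1228 − 1159.5)² / 1159.5 = 4.0468
  albino: (318 − 386.5)² / 386.5 = 12.1404
χ² = 4.0468 + 12.1404 = 16.1872 ≈ 16.187

16.187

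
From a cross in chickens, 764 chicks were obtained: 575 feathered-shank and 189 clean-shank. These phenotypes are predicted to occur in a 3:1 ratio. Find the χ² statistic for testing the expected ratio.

Total ratio parts = 4. Expected numbers out of 764:
  feathered-shank: 764 × 3/4 = 573
  clean-shank: 764 × 1/4 = 191
χ² = Σ (O − E)² / E
  feathered-shank: (575 − 573)² / 573 = 0.0070
  clean-shank: (189 − 191)² / 191 = 0.0209
χ² = 0.0070 + 0.0209 = 0.0279 ≈ 0.028

0.028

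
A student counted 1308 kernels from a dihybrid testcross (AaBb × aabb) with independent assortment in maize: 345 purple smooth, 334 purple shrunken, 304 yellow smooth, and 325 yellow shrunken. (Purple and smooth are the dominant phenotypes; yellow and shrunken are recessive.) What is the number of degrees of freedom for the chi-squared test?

A dihybrid testcross with independent assortment gives a 1:1:1:1 ratio.
A goodness-of-fit test with 4 phenotype classes has df = 4 − 1 = 3.

3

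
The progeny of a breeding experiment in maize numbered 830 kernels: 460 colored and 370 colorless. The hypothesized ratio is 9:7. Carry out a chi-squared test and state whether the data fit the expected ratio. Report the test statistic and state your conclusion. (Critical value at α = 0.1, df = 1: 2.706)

Expected counts for N = 830 under a 9:7 ratio (total parts = 16):
  colored: 830 × 9/16 = 466.875
  colorless: 830 × 7/16 = 363.125
χ² = Σ (O − E)² / E
  colored: (460 − 466.875)² / 466.875 = 0.1012
  colorless: (370 − 363.125)² / 363.125 = 0.1302
χ² = 0.1012 + 0.1302 = 0.2314 ≈ 0.231
Degrees of freedom = 2 − 1 = 1; critical value at α = 0.1 is 2.706.
Since 0.231 < 2.706, we fail to reject the null hypothesis — the data are consistent with the 9:7 ratio.

0.231; consistent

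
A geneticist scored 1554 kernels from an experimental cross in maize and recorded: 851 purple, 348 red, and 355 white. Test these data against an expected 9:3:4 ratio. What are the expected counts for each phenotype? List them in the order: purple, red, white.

874.125, 291.375, 388.5

Total ratio parts = 16. Expected numbers out of 1554:
  purple: 1554 × 9/16 = 874.125
  red: 1554 × 3/16 = 291.375
  white: 1554 × 4/16 = 388.5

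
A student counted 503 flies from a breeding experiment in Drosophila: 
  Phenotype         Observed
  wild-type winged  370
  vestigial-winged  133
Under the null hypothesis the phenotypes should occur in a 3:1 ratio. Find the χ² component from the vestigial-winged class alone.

Total ratio parts = 4. Expected numbers out of 503:
  wild-type winged: 503 × 3/4 = 377.25
  vestigial-winged: 503 × 1/4 = 125.75
Contribution of vestigial-winged: (133 − 125.75)² / 125.75 = 0.4180

0.418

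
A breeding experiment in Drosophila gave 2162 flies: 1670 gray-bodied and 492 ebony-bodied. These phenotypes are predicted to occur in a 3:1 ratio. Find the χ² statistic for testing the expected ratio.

Total ratio parts = 4. Expected numbers out of 2162:
  gray-bodied: 2162 × 3/4 = 1621.5
  ebony-bodied: 2162 × 1/4 = 540.5
χ² = Σ (O − E)² / E
  gray-bodied: (1670 − 1621.5)² / 1621.5 = 1.4507
  ebony-bodied: (492 − 540.5)² / 540.5 = 4.3520
χ² = 1.4507 + 4.3520 = 5.8027 ≈ 5.803

5.803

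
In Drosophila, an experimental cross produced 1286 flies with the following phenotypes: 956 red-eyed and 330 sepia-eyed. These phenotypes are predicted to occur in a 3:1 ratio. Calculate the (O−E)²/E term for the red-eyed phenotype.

Expected counts for N = 1286 under a 3:1 ratio (total parts = 4):
  red-eyed: 1286 × 3/4 = 964.5
  sepia-eyed: 1286 × 1/4 = 321.5
Contribution of red-eyed: (956 − 964.5)² / 964.5 = 0.0749

0.075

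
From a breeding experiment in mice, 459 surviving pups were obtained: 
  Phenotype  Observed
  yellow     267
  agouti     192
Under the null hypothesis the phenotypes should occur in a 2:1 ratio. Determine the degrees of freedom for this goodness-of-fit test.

A goodness-of-fit test with 2 phenotype classes has df = 2 − 1 = 1.

1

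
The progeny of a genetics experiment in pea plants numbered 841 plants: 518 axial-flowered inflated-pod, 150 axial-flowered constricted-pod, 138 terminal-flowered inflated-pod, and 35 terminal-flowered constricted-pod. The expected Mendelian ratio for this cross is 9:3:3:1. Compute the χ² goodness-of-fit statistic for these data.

Total ratio parts = 16. Expected numbers out of 841:
  axial-flowered inflated-pod: 841 × 9/16 = 473.0625
  axial-flowered constricted-pod: 841 × 3/16 = 157.6875
  terminal-flowered inflated-pod: 841 × 3/16 = 157.6875
  terminal-flowered constricted-pod: 841 × 1/16 = 52.5625
χ² = Σ (O − E)² / E
  axial-flowered inflated-pod: (518 − 473.0625)² / 473.0625 = 4.2687
  axial-flowered constricted-pod: (150 − 157.6875)² / 157.6875 = 0.3748
  terminal-flowered inflated-pod: (138 − 157.6875)² / 157.6875 = 2.4580
  terminal-flowered constricted-pod: (35 − 52.5625)² / 52.5625 = 5.8681
χ² = 4.2687 + 0.3748 + 2.4580 + 5.8681 = 12.9696 ≈ 12.970

12.970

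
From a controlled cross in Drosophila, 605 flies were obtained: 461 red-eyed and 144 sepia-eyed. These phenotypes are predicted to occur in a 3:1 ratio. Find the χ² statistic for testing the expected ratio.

0.463

The 3:1 ratio has 4 parts, so with N = 605 the expected counts are:
  red-eyed: 605 × 3/4 = 453.75
  sepia-eyed: 605 × 1/4 = 151.25
χ² = Σ (O − E)² / E
  red-eyed: (461 − 453.75)² / 453.75 = 0.1158
  sepia-eyed: (144 − 151.25)² / 151.25 = 0.3475
χ² = 0.1158 + 0.3475 = 0.4633 ≈ 0.463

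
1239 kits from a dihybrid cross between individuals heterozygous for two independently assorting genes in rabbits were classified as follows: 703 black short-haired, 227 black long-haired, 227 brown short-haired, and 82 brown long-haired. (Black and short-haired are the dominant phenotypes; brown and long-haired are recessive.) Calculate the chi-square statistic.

A dihybrid F₂ with independent assortment and complete dominance at both loci gives a 9:3:3:1 phenotypic ratio.
Under the 9:3:3:1 hypothesis (Σ ratio = 16, N = 1239):
  black short-haired: 1239 × 9/16 = 696.9375
  black long-haired: 1239 × 3/16 = 232.3125
  brown short-haired: 1239 × 3/16 = 232.3125
  brown long-haired: 1239 × 1/16 = 77.4375
χ² = Σ (O − E)² / E
  black short-haired: (703 − 696.9375)² / 696.9375 = 0.0527
  black long-haired: (227 − 232.3125)² / 232.3125 = 0.1215
  brown short-haired: (227 − 232.3125)² / 232.3125 = 0.1215
  brown long-haired: (82 − 77.4375)² / 77.4375 = 0.2688
χ² = 0.0527 + 0.1215 + 0.1215 + 0.2688 = 0.5645 ≈ 0.565

0.565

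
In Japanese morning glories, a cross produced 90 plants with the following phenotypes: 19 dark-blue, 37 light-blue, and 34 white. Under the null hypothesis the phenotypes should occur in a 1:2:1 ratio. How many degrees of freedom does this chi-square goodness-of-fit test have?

A goodness-of-fit test with 3 phenotype classes has df = 3 − 1 = 2.

2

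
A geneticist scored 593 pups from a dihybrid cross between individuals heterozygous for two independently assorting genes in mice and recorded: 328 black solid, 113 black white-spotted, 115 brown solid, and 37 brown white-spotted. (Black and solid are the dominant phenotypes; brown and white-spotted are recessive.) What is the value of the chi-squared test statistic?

0.253

A dihybrid F₂ with independent assortment and complete dominance at both loci gives a 9:3:3:1 phenotypic ratio.
Expected counts for N = 593 under a 9:3:3:1 ratio (total parts = 16):
  black solid: 593 × 9/16 = 333.5625
  black white-spotted: 593 × 3/16 = 111.1875
  brown solid: 593 × 3/16 = 111.1875
  brown white-spotted: 593 × 1/16 = 37.0625
χ² = Σ (O − E)² / E
  black solid: (328 − 333.5625)² / 333.5625 = 0.0928
  black white-spotted: (113 − 111.1875)² / 111.1875 = 0.0295
  brown solid: (115 − 111.1875)² / 111.1875 = 0.1307
  brown white-spotted: (37 − 37.0625)² / 37.0625 = 0.0001
χ² = 0.0928 + 0.0295 + 0.1307 + 0.0001 = 0.2531 ≈ 0.253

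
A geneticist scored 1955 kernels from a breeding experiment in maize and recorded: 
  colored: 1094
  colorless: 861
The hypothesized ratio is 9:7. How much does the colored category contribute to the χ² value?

0.029

The 9:7 ratio has 16 parts, so with N = 1955 the expected counts are:
  colored: 1955 × 9/16 = 1099.6875
  colorless: 1955 × 7/16 = 855.3125
Contribution of colored: (1094 − 1099.6875)² / 1099.6875 = 0.0294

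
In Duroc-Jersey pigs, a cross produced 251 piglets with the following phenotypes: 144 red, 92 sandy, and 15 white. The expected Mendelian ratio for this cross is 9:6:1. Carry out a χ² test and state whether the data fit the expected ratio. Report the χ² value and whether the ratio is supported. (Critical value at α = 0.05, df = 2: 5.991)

Under the 9:6:1 hypothesis (Σ ratio = 16, N = 251):
  red: 251 × 9/16 = 141.1875
  sandy: 251 × 6/16 = 94.125
  white: 251 × 1/16 = 15.6875
χ² = Σ (O − E)² / E
  red: (144 − 141.1875)² / 141.1875 = 0.0560
  sandy: (92 − 94.125)² / 94.125 = 0.0480
  white: (15 − 15.6875)² / 15.6875 = 0.0301
χ² = 0.0560 + 0.0480 + 0.0301 = 0.1341 ≈ 0.134
Degrees of freedom = 3 − 1 = 2; critical value at α = 0.05 is 5.991.
Since 0.134 < 5.991, we fail to reject the null hypothesis — the data are consistent with the 9:6:1 ratio.

0.134; consistent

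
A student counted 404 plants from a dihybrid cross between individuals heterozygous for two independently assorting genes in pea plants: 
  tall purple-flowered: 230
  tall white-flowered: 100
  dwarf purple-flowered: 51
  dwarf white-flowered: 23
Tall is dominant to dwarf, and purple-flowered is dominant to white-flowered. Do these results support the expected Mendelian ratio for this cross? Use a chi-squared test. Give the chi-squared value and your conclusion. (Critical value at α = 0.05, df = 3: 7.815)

16.084; not consistent

A dihybrid F₂ with independent assortment and complete dominance at both loci gives a 9:3:3:1 phenotypic ratio.
Expected counts for N = 404 under a 9:3:3:1 ratio (total parts = 16):
  tall purple-flowered: 404 × 9/16 = 227.25
  tall white-flowered: 404 × 3/16 = 75.75
  dwarf purple-flowered: 404 × 3/16 = 75.75
  dwarf white-flowered: 404 × 1/16 = 25.25
χ² = Σ (O − E)² / E
  tall purple-flowered: (230 − 227.25)² / 227.25 = 0.0333
  tall white-flowered: (100 − 75.75)² / 75.75 = 7.7632
  dwarf purple-flowered: (51 − 75.75)² / 75.75 = 8.0866
  dwarf white-flowered: (23 − 25.25)² / 25.25 = 0.2005
χ² = 0.0333 + 7.7632 + 8.0866 + 0.2005 = 16.0836 ≈ 16.084
Degrees of freedom = 4 − 1 = 3; critical value at α = 0.05 is 7.815.
Since 16.084 > 7.815, we reject the null hypothesis — the data do not fit the 9:3:3:1 ratio.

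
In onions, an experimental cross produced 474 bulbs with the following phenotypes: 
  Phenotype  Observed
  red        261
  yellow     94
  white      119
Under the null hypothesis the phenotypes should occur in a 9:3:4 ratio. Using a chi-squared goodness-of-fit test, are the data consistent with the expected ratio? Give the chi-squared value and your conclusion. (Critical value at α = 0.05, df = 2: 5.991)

Under the 9:3:4 hypothesis (Σ ratio = 16, N = 474):
  red: 474 × 9/16 = 266.625
  yellow: 474 × 3/16 = 88.875
  white: 474 × 4/16 = 118.5
χ² = Σ (O − E)² / E
  red: (261 − 266.625)² / 266.625 = 0.1187
  yellow: (94 − 88.875)² / 88.875 = 0.2955
  white: (119 − 118.5)² / 118.5 = 0.0021
χ² = 0.1187 + 0.2955 + 0.0021 = 0.4163 ≈ 0.416
Degrees of freedom = 3 − 1 = 2; critical value at α = 0.05 is 5.991.
Since 0.416 < 5.991, we fail to reject the null hypothesis — the data are consistent with the 9:3:4 ratio.

0.416; consistent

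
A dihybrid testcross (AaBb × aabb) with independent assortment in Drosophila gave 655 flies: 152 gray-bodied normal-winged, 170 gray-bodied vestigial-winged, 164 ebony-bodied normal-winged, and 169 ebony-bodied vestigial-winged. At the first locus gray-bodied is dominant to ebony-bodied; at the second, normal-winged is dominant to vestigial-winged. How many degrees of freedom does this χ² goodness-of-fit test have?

3

A dihybrid testcross with independent assortment gives a 1:1:1:1 ratio.
A goodness-of-fit test with 4 phenotype classes has df = 4 − 1 = 3.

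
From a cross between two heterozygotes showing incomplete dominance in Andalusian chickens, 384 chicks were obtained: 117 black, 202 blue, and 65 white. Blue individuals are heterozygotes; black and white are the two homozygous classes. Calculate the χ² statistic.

With incomplete dominance, a heterozygote × heterozygote cross gives a 1:2:1 phenotypic ratio.
The 1:2:1 ratio has 4 parts, so with N = 384 the expected counts are:
  black: 384 × 1/4 = 96
  blue: 384 × 2/4 = 192
  white: 384 × 1/4 = 96
χ² = Σ (O − E)² / E
  black: (117 − 96)² / 96 = 4.5938
  blue: (202 − 192)² / 192 = 0.5208
  white: (65 − 96)² / 96 = 10.0104
χ² = 4.5938 + 0.5208 + 10.0104 = 15.125

15.125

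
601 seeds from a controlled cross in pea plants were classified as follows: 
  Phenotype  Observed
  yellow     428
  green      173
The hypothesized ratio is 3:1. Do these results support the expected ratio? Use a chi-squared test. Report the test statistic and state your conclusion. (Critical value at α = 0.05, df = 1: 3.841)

Under the 3:1 hypothesis (Σ ratio = 4, N = 601):
  yellow: 601 × 3/4 = 450.75
  green: 601 × 1/4 = 150.25
χ² = Σ (O − E)² / E
  yellow: (428 − 450.75)² / 450.75 = 1.1482
  green: (173 − 150.25)² / 150.25 = 3.4447
χ² = 1.1482 + 3.4447 = 4.5929 ≈ 4.593
Degrees of freedom = 2 − 1 = 1; critical value at α = 0.05 is 3.841.
Since 4.593 > 3.841, we reject the null hypothesis — the data do not fit the 3:1 ratio.

4.593; not consistent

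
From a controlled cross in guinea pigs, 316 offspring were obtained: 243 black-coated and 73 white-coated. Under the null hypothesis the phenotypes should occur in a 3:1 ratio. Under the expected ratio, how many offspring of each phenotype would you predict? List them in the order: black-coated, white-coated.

237, 79

Expected counts for N = 316 under a 3:1 ratio (total parts = 4):
  black-coated: 316 × 3/4 = 237
  white-coated: 316 × 1/4 = 79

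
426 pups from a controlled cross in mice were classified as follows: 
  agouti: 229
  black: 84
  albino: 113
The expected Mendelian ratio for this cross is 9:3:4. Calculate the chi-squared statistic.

Expected counts for N = 426 under a 9:3:4 ratio (total parts = 16):
  agouti: 426 × 9/16 = 239.625
  black: 426 × 3/16 = 79.875
  albino: 426 × 4/16 = 106.5
χ² = Σ (O − E)² / E
  agouti: (229 − 239.625)² / 239.625 = 0.4711
  black: (84 − 79.875)² / 79.875 = 0.2130
  albino: (113 − 106.5)² / 106.5 = 0.3967
χ² = 0.4711 + 0.2130 + 0.3967 = 1.0808 ≈ 1.081

1.081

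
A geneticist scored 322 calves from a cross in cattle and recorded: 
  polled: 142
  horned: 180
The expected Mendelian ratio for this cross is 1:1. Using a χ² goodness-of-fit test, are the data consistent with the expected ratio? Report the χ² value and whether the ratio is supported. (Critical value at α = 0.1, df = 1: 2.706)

The 1:1 ratio has 2 parts, so with N = 322 the expected counts are:
  polled: 322 × 1/2 = 161
  horned: 322 × 1/2 = 161
χ² = Σ (O − E)² / E
  polled: (142 − 161)² / 161 = 2.2422
  horned: (180 − 161)² / 161 = 2.2422
χ² = 2.2422 + 2.2422 = 4.4844 ≈ 4.484
Degrees of freedom = 2 − 1 = 1; critical value at α = 0.1 is 2.706.
Since 4.484 > 2.706, we reject the null hypothesis — the data do not fit the 1:1 ratio.

4.484; not consistent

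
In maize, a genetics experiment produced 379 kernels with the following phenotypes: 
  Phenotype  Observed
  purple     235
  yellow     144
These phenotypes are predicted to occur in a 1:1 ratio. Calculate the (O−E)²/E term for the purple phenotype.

10.925

The 1:1 ratio has 2 parts, so with N = 379 the expected counts are:
  purple: 379 × 1/2 = 189.5
  yellow: 379 × 1/2 = 189.5
Contribution of purple: (235 − 189.5)² / 189.5 = 10.9248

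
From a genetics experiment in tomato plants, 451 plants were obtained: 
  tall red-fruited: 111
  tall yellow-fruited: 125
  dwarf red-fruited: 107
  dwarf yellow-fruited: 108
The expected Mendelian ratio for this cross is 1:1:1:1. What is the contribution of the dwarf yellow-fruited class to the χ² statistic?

0.200

The 1:1:1:1 ratio has 4 parts, so with N = 451 the expected counts are:
  tall red-fruited: 451 × 1/4 = 112.75
  tall yellow-fruited: 451 × 1/4 = 112.75
  dwarf red-fruited: 451 × 1/4 = 112.75
  dwarf yellow-fruited: 451 × 1/4 = 112.75
Contribution of dwarf yellow-fruited: (108 − 112.75)² / 112.75 = 0.2001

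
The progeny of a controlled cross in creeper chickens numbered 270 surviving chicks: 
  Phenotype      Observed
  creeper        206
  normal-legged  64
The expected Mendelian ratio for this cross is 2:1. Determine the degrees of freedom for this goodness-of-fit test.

1

A goodness-of-fit test with 2 phenotype classes has df = 2 − 1 = 1.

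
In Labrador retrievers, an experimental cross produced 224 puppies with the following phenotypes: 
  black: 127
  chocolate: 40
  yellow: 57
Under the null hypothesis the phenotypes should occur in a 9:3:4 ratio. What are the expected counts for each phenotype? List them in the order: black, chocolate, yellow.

Expected counts for N = 224 under a 9:3:4 ratio (total parts = 16):
  black: 224 × 9/16 = 126
  chocolate: 224 × 3/16 = 42
  yellow: 224 × 4/16 = 56

126, 42, 56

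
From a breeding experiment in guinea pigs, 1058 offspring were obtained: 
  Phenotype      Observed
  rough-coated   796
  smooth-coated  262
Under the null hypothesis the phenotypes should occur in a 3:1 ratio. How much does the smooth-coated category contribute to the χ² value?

0.024

Total ratio parts = 4. Expected numbers out of 1058:
  rough-coated: 1058 × 3/4 = 793.5
  smooth-coated: 1058 × 1/4 = 264.5
Contribution of smooth-coated: (262 − 264.5)² / 264.5 = 0.0236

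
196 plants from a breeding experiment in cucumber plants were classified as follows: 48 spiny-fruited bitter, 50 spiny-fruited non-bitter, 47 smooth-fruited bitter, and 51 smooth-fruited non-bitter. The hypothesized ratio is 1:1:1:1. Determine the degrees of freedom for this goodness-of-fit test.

A goodness-of-fit test with 4 phenotype classes has df = 4 − 1 = 3.

3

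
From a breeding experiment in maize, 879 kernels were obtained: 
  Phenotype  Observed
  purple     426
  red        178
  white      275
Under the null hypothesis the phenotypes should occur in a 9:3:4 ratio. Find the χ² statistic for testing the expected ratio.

Under the 9:3:4 hypothesis (Σ ratio = 16, N = 879):
  purple: 879 × 9/16 = 494.4375
  red: 879 × 3/16 = 164.8125
  white: 879 × 4/16 = 219.75
χ² = Σ (O − E)² / E
  purple: (426 − 494.4375)² / 494.4375 = 9.4728
  red: (178 − 164.8125)² / 164.8125 = 1.0552
  white: (275 − 219.75)² / 219.75 = 13.8911
χ² = 9.4728 + 1.0552 + 13.8911 = 24.4191 ≈ 24.419

24.419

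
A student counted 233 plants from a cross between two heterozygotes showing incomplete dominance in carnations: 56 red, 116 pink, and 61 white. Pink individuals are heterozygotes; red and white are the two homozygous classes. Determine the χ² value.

With incomplete dominance, a heterozygote × heterozygote cross gives a 1:2:1 phenotypic ratio.
The 1:2:1 ratio has 4 parts, so with N = 233 the expected counts are:
  red: 233 × 1/4 = 58.25
  pink: 233 × 2/4 = 116.5
  white: 233 × 1/4 = 58.25
χ² = Σ (O − E)² / E
  red: (56 − 58.25)² / 58.25 = 0.0869
  pink: (116 − 116.5)² / 116.5 = 0.0021
  white: (61 − 58.25)² / 58.25 = 0.1298
χ² = 0.0869 + 0.0021 + 0.1298 = 0.2188 ≈ 0.219

0.219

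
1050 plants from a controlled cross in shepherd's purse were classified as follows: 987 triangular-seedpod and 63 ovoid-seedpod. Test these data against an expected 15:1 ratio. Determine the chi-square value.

Under the 15:1 hypothesis (Σ ratio = 16, N = 1050):
  triangular-seedpod: 1050 × 15/16 = 984.375
  ovoid-seedpod: 1050 × 1/16 = 65.625
χ² = Σ (O − E)² / E
  triangular-seedpod: (987 − 984.375)² / 984.375 = 0.0070
  ovoid-seedpod: (63 − 65.625)² / 65.625 = 0.1050
χ² = 0.0070 + 0.1050 = 0.112

0.112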